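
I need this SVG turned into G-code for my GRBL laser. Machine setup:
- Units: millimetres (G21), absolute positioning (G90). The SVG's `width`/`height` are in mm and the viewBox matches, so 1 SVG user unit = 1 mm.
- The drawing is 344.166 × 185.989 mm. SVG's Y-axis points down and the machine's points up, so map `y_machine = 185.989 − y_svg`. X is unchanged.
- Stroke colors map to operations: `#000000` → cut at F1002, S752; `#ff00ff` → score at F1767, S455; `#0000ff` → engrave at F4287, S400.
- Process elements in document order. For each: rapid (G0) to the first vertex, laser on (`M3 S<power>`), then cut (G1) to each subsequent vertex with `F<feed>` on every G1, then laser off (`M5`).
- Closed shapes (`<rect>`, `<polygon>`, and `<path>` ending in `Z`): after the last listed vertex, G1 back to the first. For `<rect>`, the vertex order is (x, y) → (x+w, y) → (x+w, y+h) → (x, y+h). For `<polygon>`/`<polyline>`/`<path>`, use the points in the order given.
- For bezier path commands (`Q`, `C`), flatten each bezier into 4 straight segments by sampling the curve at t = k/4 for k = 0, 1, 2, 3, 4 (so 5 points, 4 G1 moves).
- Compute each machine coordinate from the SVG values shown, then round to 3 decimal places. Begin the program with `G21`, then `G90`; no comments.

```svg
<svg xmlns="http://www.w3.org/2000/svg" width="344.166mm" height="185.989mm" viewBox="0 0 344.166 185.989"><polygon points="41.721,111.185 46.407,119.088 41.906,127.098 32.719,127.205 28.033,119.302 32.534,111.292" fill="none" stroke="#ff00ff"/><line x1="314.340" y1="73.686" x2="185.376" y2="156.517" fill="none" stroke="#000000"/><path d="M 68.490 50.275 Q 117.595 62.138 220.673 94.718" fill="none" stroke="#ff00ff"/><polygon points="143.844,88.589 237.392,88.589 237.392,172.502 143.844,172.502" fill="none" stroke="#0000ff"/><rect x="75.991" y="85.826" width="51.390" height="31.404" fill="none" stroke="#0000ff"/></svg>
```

G21
G90
G0 X41.721 Y74.804
M3 S455
G1 X46.407 Y66.901 F1767
G1 X41.906 Y58.891 F1767
G1 X32.719 Y58.784 F1767
G1 X28.033 Y66.687 F1767
G1 X32.534 Y74.697 F1767
G1 X41.721 Y74.804 F1767
M5
G0 X314.340 Y112.303
M3 S752
G1 X185.376 Y29.472 F1002
M5
G0 X68.490 Y135.714
M3 S455
G1 X96.416 Y128.488 F1767
G1 X131.088 Y118.672 F1767
G1 X172.507 Y106.266 F1767
G1 X220.673 Y91.271 F1767
M5
G0 X143.844 Y97.400
M3 S400
G1 X237.392 Y97.400 F4287
G1 X237.392 Y13.487 F4287
G1 X143.844 Y13.487 F4287
G1 X143.844 Y97.400 F4287
M5
G0 X75.991 Y100.163
M3 S400
G1 X127.381 Y100.163 F4287
G1 X127.381 Y68.759 F4287
G1 X75.991 Y68.759 F4287
G1 X75.991 Y100.163 F4287
M5

viewBox `0 0 344.166 185.989` with mm width/height → 1 unit = 1 mm. Flip: y_m = 185.989 − y_svg.

**Shape 1** — `<polygon>` regular polygon, stroke `#ff00ff` → score (S455, F1767). Machine vertices: (41.721,74.804) → (46.407,66.901) → (41.906,58.891) → (32.719,58.784) → (28.033,66.687) → (32.534,74.697) → (41.721,74.804). Closed: final G1 returns to the first vertex.

**Shape 2** — `<line>` line segment, stroke `#000000` → cut (S752, F1002). Machine vertices: (314.340,112.303) → (185.376,29.472). Open path.

**Shape 3** — `<path>` quadratic bezier, stroke `#ff00ff` → score (S455, F1767). Control points (SVG): P0=(68.490,50.275), P1=(117.595,62.138), P2=(220.673,94.718); sampled at t=k/4. Machine vertices: (68.490,135.714) → (96.416,128.488) → (131.088,118.672) → (172.507,106.266) → (220.673,91.271). Open path.

**Shape 4** — `<polygon>` rectangle, stroke `#0000ff` → engrave (S400, F4287). Machine vertices: (143.844,97.400) → (237.392,97.400) → (237.392,13.487) → (143.844,13.487) → (143.844,97.400). Closed: final G1 returns to the first vertex.

**Shape 5** — `<rect>` rectangle, stroke `#0000ff` → engrave (S400, F4287). Machine vertices: (75.991,100.163) → (127.381,100.163) → (127.381,68.759) → (75.991,68.759) → (75.991,100.163). Closed: final G1 returns to the first vertex.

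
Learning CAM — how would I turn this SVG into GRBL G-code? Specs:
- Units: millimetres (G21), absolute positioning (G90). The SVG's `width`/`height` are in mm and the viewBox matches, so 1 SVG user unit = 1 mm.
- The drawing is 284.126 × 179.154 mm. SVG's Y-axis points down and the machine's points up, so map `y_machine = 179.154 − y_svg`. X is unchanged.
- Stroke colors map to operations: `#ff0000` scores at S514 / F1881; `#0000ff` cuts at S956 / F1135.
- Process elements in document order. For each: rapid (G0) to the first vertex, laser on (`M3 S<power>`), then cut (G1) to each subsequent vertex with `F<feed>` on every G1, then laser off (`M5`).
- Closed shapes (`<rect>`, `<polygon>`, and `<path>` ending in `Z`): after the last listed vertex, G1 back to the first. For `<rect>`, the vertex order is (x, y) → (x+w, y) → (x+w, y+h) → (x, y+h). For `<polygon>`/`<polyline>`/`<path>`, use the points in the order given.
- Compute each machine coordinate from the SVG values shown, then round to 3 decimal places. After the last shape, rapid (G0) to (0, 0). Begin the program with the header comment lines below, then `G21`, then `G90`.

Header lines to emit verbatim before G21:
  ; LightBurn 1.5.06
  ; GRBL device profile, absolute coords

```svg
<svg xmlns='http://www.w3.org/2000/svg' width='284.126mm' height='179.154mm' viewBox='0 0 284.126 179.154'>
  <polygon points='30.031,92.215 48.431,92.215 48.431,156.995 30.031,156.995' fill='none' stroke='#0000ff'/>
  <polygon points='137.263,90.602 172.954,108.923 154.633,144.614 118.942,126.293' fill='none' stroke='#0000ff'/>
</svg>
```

1 u = 1 mm; y_m = 179.154 − y.

[1] `<polygon>` rectangle, #0000ff→cut S956 F1135: (30.031,86.939) → (48.431,86.939) → (48.431,22.159) → (30.031,22.159) → (30.031,86.939) (closed)

[2] `<polygon>` regular polygon, #0000ff→cut S956 F1135: (137.263,88.552) → (172.954,70.231) → (154.633,34.540) → (118.942,52.861) → (137.263,88.552) (closed)

; LightBurn 1.5.06
; GRBL device profile, absolute coords
G21
G90
G0 X30.031 Y86.939
M3 S956
G1 X48.431 Y86.939 F1135
G1 X48.431 Y22.159 F1135
G1 X30.031 Y22.159 F1135
G1 X30.031 Y86.939 F1135
M5
G0 X137.263 Y88.552
M3 S956
G1 X172.954 Y70.231 F1135
G1 X154.633 Y34.540 F1135
G1 X118.942 Y52.861 F1135
G1 X137.263 Y88.552 F1135
M5
G0 X0.000 Y0.000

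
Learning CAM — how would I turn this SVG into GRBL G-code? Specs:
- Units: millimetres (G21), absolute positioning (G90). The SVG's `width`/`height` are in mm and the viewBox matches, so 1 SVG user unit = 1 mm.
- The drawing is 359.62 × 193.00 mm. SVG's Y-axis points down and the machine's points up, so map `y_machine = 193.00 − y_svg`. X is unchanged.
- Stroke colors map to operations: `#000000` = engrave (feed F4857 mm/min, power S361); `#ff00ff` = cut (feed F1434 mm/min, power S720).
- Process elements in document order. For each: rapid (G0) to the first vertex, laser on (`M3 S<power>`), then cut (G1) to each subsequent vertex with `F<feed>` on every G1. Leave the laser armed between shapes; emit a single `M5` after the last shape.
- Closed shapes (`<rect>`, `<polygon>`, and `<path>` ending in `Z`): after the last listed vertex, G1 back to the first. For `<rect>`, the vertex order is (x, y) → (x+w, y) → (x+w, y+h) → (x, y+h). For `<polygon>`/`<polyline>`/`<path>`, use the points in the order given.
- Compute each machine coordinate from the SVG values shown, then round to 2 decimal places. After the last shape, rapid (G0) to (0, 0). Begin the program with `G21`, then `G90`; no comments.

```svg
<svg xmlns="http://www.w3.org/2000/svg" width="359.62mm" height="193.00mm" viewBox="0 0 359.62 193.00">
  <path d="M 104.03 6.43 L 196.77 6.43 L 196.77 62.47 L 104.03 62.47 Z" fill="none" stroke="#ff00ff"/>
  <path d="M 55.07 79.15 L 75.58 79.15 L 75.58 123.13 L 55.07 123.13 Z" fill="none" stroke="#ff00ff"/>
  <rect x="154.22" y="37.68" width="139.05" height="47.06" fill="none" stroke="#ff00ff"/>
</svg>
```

G21
G90
G0 X104.03 Y186.57
M3 S720
G1 X196.77 Y186.57 F1434
G1 X196.77 Y130.53 F1434
G1 X104.03 Y130.53 F1434
G1 X104.03 Y186.57 F1434
G0 X55.07 Y113.85
M3 S720
G1 X75.58 Y113.85 F1434
G1 X75.58 Y69.87 F1434
G1 X55.07 Y69.87 F1434
G1 X55.07 Y113.85 F1434
G0 X154.22 Y155.32
M3 S720
G1 X293.27 Y155.32 F1434
G1 X293.27 Y108.26 F1434
G1 X154.22 Y108.26 F1434
G1 X154.22 Y155.32 F1434
M5
G0 X0.00 Y0.00

Since the viewBox matches the mm dimensions, user units are millimetres directly. The only transform is the Y-flip y_m = 193.00 − y_svg.

Shape 1 is a rectangle drawn with `<path>`. Its stroke #ff00ff means cut at S720, F1434. After flipping Y the toolpath is (104.03,186.57) → (196.77,186.57) → (196.77,130.53) → (104.03,130.53) → (104.03,186.57), returning to the start.

Shape 2 is a rectangle drawn with `<path>`. Its stroke #ff00ff means cut at S720, F1434. After flipping Y the toolpath is (55.07,113.85) → (75.58,113.85) → (75.58,69.87) → (55.07,69.87) → (55.07,113.85), returning to the start.

Shape 3 is a rectangle drawn with `<rect>`. Its stroke #ff00ff means cut at S720, F1434. After flipping Y the toolpath is (154.22,155.32) → (293.27,155.32) → (293.27,108.26) → (154.22,108.26) → (154.22,155.32), returning to the start.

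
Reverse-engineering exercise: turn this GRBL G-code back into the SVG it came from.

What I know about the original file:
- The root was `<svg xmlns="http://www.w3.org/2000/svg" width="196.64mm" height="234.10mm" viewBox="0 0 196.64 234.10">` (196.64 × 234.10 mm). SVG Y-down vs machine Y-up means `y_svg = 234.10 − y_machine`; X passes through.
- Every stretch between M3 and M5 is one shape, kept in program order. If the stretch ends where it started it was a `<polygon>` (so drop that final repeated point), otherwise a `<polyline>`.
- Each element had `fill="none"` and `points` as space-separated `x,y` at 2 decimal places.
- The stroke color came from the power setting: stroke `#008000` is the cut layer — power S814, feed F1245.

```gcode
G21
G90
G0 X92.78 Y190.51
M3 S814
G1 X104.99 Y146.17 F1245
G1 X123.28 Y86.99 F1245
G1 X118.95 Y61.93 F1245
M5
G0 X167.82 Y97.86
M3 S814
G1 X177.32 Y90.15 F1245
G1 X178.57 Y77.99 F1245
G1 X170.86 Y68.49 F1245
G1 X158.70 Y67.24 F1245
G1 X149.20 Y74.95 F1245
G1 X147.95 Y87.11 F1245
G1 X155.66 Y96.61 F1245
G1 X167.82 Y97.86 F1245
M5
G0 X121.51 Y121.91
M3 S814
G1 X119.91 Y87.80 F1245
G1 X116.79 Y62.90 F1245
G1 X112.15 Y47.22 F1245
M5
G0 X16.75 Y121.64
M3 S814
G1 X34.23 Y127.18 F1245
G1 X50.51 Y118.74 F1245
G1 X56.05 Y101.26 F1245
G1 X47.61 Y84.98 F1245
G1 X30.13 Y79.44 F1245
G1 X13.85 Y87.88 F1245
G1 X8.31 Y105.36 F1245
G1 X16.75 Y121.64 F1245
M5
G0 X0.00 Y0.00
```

<svg xmlns="http://www.w3.org/2000/svg" width="196.64mm" height="234.10mm" viewBox="0 0 196.64 234.10">
  <polyline points="92.78,43.59 104.99,87.93 123.28,147.11 118.95,172.17" fill="none" stroke="#008000"/>
  <polygon points="167.82,136.24 177.32,143.95 178.57,156.11 170.86,165.61 158.70,166.86 149.20,159.15 147.95,146.99 155.66,137.49" fill="none" stroke="#008000"/>
  <polyline points="121.51,112.19 119.91,146.30 116.79,171.20 112.15,186.88" fill="none" stroke="#008000"/>
  <polygon points="16.75,112.46 34.23,106.92 50.51,115.36 56.05,132.84 47.61,149.12 30.13,154.66 13.85,146.22 8.31,128.74" fill="none" stroke="#008000"/>
</svg>

Each laser-on run becomes one SVG element. Flip Y back into SVG space with y_svg = 234.10 − y_machine. Every run uses S814, so all elements get stroke `#008000` (cut).

Run 1: The run is open, so emit a `<polyline>` with points (Y-flipped): 92.78,43.59 104.99,87.93 123.28,147.11 118.95,172.17.

Run 2: The run returns to its start, so emit a `<polygon>` with points (Y-flipped): 167.82,136.24 177.32,143.95 178.57,156.11 170.86,165.61 158.70,166.86 149.20,159.15 147.95,146.99 155.66,137.49.

Run 3: The run is open, so emit a `<polyline>` with points (Y-flipped): 121.51,112.19 119.91,146.30 116.79,171.20 112.15,186.88.

Run 4: The run returns to its start, so emit a `<polygon>` with points (Y-flipped): 16.75,112.46 34.23,106.92 50.51,115.36 56.05,132.84 47.61,149.12 30.13,154.66 13.85,146.22 8.31,128.74.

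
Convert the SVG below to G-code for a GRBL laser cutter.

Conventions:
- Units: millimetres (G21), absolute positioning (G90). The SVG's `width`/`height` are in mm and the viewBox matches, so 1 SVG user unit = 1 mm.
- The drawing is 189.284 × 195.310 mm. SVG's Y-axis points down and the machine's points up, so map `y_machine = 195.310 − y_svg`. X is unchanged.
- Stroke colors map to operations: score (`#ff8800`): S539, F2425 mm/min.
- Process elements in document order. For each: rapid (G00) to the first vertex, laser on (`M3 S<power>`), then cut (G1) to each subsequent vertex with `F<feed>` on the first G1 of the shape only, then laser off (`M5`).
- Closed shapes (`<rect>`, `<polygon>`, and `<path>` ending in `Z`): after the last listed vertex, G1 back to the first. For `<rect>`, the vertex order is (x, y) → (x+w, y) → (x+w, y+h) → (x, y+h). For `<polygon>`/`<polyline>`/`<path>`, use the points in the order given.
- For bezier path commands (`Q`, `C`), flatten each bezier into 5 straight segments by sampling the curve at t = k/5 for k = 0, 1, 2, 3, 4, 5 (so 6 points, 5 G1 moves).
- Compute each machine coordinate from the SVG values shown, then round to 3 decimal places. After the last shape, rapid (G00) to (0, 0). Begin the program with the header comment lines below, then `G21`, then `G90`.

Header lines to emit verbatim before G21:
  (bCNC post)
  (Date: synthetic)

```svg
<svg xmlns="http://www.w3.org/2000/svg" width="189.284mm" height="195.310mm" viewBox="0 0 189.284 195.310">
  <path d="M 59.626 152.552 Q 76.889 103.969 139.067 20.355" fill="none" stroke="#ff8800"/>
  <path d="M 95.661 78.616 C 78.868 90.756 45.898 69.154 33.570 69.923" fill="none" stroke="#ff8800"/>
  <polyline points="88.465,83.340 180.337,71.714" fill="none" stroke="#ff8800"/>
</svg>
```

viewBox `0 0 189.284 195.310` with mm width/height → 1 unit = 1 mm. Flip: y_m = 195.310 − y_svg.

**Shape 1** — `<path>` quadratic bezier, stroke `#ff8800` → score (S539, F2425). Control points (SVG): P0=(59.626,152.552), P1=(76.889,103.969), P2=(139.067,20.355); sampled at t=k/5. Machine vertices: (59.626,42.758) → (68.328,63.592) → (80.623,87.229) → (96.511,113.669) → (115.992,142.911) → (139.067,174.955). Open path.

**Shape 2** — `<path>` cubic bezier, stroke `#ff8800` → score (S539, F2425). Control points (SVG): P0=(95.661,78.616), P1=(78.868,90.756), P2=(45.898,69.154), P3=(33.570,69.923); sampled at t=k/5. Machine vertices: (95.661,116.694) → (83.939,113.010) → (70.101,114.731) → (55.915,119.163) → (43.149,123.613) → (33.570,125.387). Open path.

**Shape 3** — `<polyline>` line segment, stroke `#ff8800` → score (S539, F2425). Machine vertices: (88.465,111.970) → (180.337,123.596). Open path.

(bCNC post)
(Date: synthetic)
G21
G90
G00 X59.626 Y42.758
M3 S539
G1 X68.328 Y63.592 F2425
G1 X80.623 Y87.229
G1 X96.511 Y113.669
G1 X115.992 Y142.911
G1 X139.067 Y174.955
M5
G00 X95.661 Y116.694
M3 S539
G1 X83.939 Y113.010 F2425
G1 X70.101 Y114.731
G1 X55.915 Y119.163
G1 X43.149 Y123.613
G1 X33.570 Y125.387
M5
G00 X88.465 Y111.970
M3 S539
G1 X180.337 Y123.596 F2425
M5
G00 X0.000 Y0.000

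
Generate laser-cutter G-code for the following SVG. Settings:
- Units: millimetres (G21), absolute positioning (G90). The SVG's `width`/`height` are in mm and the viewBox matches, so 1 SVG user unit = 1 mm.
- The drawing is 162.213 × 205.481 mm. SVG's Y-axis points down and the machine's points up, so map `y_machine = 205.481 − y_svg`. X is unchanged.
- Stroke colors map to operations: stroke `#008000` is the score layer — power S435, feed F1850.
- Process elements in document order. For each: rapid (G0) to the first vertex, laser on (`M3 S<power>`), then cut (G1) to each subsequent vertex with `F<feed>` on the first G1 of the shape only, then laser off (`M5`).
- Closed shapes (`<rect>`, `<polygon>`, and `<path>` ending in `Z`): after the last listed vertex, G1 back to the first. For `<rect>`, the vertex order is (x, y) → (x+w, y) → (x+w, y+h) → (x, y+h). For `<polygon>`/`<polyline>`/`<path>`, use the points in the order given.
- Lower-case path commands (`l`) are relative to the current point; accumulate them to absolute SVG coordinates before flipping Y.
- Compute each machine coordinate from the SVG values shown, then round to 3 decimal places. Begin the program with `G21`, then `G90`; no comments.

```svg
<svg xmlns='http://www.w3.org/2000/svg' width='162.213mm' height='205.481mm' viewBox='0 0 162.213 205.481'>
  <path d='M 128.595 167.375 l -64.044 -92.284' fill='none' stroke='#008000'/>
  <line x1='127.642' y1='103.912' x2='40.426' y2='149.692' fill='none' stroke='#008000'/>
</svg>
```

viewBox `0 0 162.213 205.481` with mm width/height → 1 unit = 1 mm. Flip: y_m = 205.481 − y_svg.

**Shape 1** — `<path>` line segment, stroke `#008000` → score (S435, F1850). Machine vertices: (128.595,38.106) → (64.551,130.390). Open path.

**Shape 2** — `<line>` line segment, stroke `#008000` → score (S435, F1850). Machine vertices: (127.642,101.569) → (40.426,55.789). Open path.

G21
G90
G0 X128.595 Y38.106
M3 S435
G1 X64.551 Y130.390 F1850
M5
G0 X127.642 Y101.569
M3 S435
G1 X40.426 Y55.789 F1850
M5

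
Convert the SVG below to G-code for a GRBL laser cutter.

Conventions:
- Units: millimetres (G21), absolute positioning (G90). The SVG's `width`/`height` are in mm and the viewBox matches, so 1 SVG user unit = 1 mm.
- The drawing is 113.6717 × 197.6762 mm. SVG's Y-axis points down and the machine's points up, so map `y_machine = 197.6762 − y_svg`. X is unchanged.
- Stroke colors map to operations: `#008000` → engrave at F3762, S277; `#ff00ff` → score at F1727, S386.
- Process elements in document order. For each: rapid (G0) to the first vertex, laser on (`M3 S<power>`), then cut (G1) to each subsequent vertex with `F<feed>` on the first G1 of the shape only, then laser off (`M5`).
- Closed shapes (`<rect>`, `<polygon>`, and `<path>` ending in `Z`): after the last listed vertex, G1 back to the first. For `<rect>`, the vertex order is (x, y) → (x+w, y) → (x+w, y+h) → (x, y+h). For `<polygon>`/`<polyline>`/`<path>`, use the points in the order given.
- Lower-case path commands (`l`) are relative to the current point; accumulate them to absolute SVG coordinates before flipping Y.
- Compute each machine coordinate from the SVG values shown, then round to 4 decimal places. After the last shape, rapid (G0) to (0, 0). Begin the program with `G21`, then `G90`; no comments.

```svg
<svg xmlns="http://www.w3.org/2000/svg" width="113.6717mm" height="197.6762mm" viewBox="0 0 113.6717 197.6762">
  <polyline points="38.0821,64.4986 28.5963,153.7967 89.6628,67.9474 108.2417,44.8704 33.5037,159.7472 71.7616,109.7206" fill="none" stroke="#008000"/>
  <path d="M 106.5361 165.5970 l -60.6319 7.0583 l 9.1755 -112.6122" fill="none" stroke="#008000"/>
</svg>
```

Since the viewBox matches the mm dimensions, user units are millimetres directly. The only transform is the Y-flip y_m = 197.6762 − y_svg.

Shape 1 is a open polyline drawn with `<polyline>`. Its stroke #008000 means engrave at S277, F3762. After flipping Y the toolpath is (38.0821,133.1776) → (28.5963,43.8795) → (89.6628,129.7288) → (108.2417,152.8058) → (33.5037,37.9290) → (71.7616,87.9556).

Shape 2 is a open polyline drawn with `<path>`. Its stroke #008000 means engrave at S277, F3762. After flipping Y the toolpath is (106.5361,32.0792) → (45.9042,25.0209) → (55.0797,137.6331).

G21
G90
G0 X38.0821 Y133.1776
M3 S277
G1 X28.5963 Y43.8795 F3762
G1 X89.6628 Y129.7288
G1 X108.2417 Y152.8058
G1 X33.5037 Y37.9290
G1 X71.7616 Y87.9556
M5
G0 X106.5361 Y32.0792
M3 S277
G1 X45.9042 Y25.0209 F3762
G1 X55.0797 Y137.6331
M5
G0 X0.0000 Y0.0000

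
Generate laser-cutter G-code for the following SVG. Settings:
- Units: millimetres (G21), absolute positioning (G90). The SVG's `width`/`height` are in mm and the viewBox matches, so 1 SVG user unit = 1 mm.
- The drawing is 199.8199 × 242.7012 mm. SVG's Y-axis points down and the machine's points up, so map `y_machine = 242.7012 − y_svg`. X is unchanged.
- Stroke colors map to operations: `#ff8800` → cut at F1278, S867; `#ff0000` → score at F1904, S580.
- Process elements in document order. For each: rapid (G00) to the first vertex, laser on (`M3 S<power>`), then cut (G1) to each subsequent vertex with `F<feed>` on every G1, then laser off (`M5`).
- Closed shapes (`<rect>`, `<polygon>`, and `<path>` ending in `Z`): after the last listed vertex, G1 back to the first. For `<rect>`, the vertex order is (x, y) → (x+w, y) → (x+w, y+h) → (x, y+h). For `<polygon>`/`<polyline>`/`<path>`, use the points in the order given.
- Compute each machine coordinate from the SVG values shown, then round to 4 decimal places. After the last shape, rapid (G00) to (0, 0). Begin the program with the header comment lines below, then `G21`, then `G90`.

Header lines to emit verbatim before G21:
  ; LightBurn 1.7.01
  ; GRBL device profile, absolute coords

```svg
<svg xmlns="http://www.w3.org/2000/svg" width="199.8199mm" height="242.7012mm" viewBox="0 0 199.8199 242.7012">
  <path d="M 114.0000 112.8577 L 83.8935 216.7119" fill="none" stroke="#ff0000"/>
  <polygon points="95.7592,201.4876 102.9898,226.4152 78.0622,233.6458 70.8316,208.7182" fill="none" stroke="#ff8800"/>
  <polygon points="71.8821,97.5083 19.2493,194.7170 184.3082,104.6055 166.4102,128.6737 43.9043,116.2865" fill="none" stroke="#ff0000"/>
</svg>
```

; LightBurn 1.7.01
; GRBL device profile, absolute coords
G21
G90
G00 X114.0000 Y129.8435
M3 S580
G1 X83.8935 Y25.9893 F1904
M5
G00 X95.7592 Y41.2136
M3 S867
G1 X102.9898 Y16.2860 F1278
G1 X78.0622 Y9.0554 F1278
G1 X70.8316 Y33.9830 F1278
G1 X95.7592 Y41.2136 F1278
M5
G00 X71.8821 Y145.1929
M3 S580
G1 X19.2493 Y47.9842 F1904
G1 X184.3082 Y138.0957 F1904
G1 X166.4102 Y114.0275 F1904
G1 X43.9043 Y126.4147 F1904
G1 X71.8821 Y145.1929 F1904
M5
G00 X0.0000 Y0.0000

1 u = 1 mm; y_m = 242.7012 − y.

[1] `<path>` line segment, #ff0000→score S580 F1904: (114.0000,129.8435) → (83.8935,25.9893)

[2] `<polygon>` regular polygon, #ff8800→cut S867 F1278: (95.7592,41.2136) → (102.9898,16.2860) → (78.0622,9.0554) → (70.8316,33.9830) → (95.7592,41.2136) (closed)

[3] `<polygon>` closed polygon, #ff0000→score S580 F1904: (71.8821,145.1929) → (19.2493,47.9842) → (184.3082,138.0957) → (166.4102,114.0275) → (43.9043,126.4147) → (71.8821,145.1929) (closed)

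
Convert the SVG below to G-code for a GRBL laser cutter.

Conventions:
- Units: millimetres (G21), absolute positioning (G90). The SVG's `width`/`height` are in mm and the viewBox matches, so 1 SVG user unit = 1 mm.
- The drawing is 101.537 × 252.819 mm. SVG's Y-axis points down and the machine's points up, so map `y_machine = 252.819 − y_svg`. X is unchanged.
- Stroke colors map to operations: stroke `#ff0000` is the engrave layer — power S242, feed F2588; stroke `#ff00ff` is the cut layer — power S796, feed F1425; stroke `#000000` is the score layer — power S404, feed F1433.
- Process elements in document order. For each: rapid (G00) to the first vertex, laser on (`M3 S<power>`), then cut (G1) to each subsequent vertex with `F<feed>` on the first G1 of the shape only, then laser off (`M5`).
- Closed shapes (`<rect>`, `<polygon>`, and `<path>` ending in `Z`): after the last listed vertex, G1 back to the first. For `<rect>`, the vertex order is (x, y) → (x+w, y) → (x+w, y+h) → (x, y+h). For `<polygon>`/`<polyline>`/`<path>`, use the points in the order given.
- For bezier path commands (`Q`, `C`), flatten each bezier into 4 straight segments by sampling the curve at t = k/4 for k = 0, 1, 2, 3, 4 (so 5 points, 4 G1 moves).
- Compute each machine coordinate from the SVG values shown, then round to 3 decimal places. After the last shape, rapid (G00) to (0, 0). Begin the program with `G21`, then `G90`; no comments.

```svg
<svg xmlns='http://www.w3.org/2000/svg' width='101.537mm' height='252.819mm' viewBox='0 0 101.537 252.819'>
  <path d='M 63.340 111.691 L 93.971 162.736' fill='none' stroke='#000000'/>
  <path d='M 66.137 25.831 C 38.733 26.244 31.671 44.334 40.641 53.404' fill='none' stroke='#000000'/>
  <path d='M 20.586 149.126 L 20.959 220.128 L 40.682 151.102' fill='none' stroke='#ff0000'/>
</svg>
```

G21
G90
G00 X63.340 Y141.128
M3 S404
G1 X93.971 Y90.083 F1433
M5
G00 X66.137 Y226.988
M3 S404
G1 X49.331 Y223.781 F1433
G1 X39.749 Y216.448
G1 X36.987 Y207.492
G1 X40.641 Y199.415
M5
G00 X20.586 Y103.693
M3 S242
G1 X20.959 Y32.691 F2588
G1 X40.682 Y101.717
M5
G00 X0.000 Y0.000

Since the viewBox matches the mm dimensions, user units are millimetres directly. The only transform is the Y-flip y_m = 252.819 − y_svg.

Shape 1 is a line segment drawn with `<path>`. Its stroke #000000 means score at S404, F1433. After flipping Y the toolpath is (63.340,141.128) → (93.971,90.083).

Shape 2 is a cubic bezier drawn with `<path>`. Its stroke #000000 means score at S404, F1433. After flipping Y the toolpath is (66.137,226.988) → (49.331,223.781) → (39.749,216.448) → (36.987,207.492) → (40.641,199.415).

Shape 3 is a open polyline drawn with `<path>`. Its stroke #ff0000 means engrave at S242, F2588. After flipping Y the toolpath is (20.586,103.693) → (20.959,32.691) → (40.682,101.717).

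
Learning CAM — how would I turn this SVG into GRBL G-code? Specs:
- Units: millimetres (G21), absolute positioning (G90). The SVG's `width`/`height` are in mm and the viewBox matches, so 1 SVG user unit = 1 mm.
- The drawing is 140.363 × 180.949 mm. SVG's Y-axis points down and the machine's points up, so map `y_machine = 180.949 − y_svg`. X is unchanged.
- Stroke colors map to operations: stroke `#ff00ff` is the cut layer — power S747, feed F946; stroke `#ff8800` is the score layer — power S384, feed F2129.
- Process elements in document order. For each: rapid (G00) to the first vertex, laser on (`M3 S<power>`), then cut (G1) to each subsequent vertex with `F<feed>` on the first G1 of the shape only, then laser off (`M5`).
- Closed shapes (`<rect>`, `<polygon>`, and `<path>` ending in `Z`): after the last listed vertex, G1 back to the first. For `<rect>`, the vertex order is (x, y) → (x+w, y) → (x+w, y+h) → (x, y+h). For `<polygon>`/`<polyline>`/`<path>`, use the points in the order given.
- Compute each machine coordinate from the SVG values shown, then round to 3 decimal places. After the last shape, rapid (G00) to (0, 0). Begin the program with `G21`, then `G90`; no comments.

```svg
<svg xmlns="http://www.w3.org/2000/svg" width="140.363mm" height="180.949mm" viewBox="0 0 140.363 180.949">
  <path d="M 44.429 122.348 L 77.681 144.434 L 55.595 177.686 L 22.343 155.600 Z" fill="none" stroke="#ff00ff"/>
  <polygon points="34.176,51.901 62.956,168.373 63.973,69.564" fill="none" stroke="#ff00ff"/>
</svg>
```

G21
G90
G00 X44.429 Y58.601
M3 S747
G1 X77.681 Y36.515 F946
G1 X55.595 Y3.263
G1 X22.343 Y25.349
G1 X44.429 Y58.601
M5
G00 X34.176 Y129.048
M3 S747
G1 X62.956 Y12.576 F946
G1 X63.973 Y111.385
G1 X34.176 Y129.048
M5
G00 X0.000 Y0.000

viewBox `0 0 140.363 180.949` with mm width/height → 1 unit = 1 mm. Flip: y_m = 180.949 − y_svg.

**Shape 1** — `<path>` regular polygon, stroke `#ff00ff` → cut (S747, F946). Machine vertices: (44.429,58.601) → (77.681,36.515) → (55.595,3.263) → (22.343,25.349) → (44.429,58.601). Closed: final G1 returns to the first vertex.

**Shape 2** — `<polygon>` closed polygon, stroke `#ff00ff` → cut (S747, F946). Machine vertices: (34.176,129.048) → (62.956,12.576) → (63.973,111.385) → (34.176,129.048). Closed: final G1 returns to the first vertex.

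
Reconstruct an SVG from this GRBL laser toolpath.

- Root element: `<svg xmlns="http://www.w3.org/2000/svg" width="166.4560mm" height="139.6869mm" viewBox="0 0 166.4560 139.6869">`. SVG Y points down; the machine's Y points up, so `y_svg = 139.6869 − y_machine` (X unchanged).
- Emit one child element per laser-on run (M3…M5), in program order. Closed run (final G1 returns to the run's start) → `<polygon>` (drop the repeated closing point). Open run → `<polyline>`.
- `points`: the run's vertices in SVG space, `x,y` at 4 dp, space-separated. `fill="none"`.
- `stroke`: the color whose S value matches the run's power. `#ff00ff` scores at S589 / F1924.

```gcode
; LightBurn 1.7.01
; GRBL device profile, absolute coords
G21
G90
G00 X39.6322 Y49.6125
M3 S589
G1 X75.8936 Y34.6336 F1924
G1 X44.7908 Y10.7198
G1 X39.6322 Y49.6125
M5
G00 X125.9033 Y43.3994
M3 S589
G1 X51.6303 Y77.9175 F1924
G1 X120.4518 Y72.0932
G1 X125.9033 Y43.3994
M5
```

<svg xmlns="http://www.w3.org/2000/svg" width="166.4560mm" height="139.6869mm" viewBox="0 0 166.4560 139.6869">
  <polygon points="39.6322,90.0744 75.8936,105.0533 44.7908,128.9671" fill="none" stroke="#ff00ff"/>
  <polygon points="125.9033,96.2875 51.6303,61.7694 120.4518,67.5937" fill="none" stroke="#ff00ff"/>
</svg>

Each laser-on run becomes one SVG element. Flip Y back into SVG space with y_svg = 139.6869 − y_machine. Every run uses S589, so all elements get stroke `#ff00ff` (score).

Run 1: The run returns to its start, so emit a `<polygon>` with points (Y-flipped): 39.6322,90.0744 75.8936,105.0533 44.7908,128.9671.

Run 2: The run returns to its start, so emit a `<polygon>` with points (Y-flipped): 125.9033,96.2875 51.6303,61.7694 120.4518,67.5937.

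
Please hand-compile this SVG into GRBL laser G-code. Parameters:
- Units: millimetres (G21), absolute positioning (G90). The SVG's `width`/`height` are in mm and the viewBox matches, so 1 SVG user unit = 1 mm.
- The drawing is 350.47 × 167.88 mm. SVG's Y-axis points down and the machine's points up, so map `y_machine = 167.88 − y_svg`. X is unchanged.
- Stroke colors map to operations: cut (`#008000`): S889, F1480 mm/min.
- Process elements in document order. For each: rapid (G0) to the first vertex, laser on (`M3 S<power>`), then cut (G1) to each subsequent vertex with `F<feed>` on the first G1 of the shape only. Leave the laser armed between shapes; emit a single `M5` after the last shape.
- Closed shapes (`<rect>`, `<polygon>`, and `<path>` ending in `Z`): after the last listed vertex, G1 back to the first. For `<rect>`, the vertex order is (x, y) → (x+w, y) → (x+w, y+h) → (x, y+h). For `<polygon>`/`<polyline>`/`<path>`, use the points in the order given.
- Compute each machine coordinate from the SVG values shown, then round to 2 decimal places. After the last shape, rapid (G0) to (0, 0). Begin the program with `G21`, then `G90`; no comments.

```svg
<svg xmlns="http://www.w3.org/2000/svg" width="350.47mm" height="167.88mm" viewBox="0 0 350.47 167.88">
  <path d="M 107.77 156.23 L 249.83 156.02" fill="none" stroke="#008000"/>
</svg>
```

Since the viewBox matches the mm dimensions, user units are millimetres directly. The only transform is the Y-flip y_m = 167.88 − y_svg.

Shape 1 is a line segment drawn with `<path>`. Its stroke #008000 means cut at S889, F1480. After flipping Y the toolpath is (107.77,11.65) → (249.83,11.86).

G21
G90
G0 X107.77 Y11.65
M3 S889
G1 X249.83 Y11.86 F1480
M5
G0 X0.00 Y0.00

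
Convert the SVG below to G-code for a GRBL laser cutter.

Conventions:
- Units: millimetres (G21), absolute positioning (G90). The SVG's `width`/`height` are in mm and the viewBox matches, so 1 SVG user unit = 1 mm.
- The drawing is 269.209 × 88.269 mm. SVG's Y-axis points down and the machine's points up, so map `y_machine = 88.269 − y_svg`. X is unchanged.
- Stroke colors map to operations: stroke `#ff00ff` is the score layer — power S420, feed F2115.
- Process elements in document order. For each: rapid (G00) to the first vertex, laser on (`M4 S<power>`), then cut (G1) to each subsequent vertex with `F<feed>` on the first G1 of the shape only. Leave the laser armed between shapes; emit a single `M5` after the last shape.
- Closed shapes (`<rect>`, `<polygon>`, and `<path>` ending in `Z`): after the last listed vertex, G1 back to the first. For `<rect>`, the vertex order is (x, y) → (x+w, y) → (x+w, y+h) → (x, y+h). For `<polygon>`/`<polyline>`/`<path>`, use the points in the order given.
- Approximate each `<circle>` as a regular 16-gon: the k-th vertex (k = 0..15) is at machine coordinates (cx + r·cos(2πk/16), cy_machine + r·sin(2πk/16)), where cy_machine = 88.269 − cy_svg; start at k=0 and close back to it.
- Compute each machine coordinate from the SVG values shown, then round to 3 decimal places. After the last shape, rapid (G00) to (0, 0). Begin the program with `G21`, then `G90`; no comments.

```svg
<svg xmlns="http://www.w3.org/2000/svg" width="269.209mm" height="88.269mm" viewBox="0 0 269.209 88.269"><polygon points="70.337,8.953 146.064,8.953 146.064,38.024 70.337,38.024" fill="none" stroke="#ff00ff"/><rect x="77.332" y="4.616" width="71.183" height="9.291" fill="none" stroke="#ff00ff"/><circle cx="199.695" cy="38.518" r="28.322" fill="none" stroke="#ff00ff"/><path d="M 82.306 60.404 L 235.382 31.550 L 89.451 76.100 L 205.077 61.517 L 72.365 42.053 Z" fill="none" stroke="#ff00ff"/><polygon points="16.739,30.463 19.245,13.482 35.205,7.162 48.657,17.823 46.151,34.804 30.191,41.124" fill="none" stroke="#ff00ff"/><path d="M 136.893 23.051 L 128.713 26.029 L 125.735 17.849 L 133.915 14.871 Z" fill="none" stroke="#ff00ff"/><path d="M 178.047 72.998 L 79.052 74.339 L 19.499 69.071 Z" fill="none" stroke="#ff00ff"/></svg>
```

G21
G90
G00 X70.337 Y79.316
M4 S420
G1 X146.064 Y79.316 F2115
G1 X146.064 Y50.245
G1 X70.337 Y50.245
G1 X70.337 Y79.316
G00 X77.332 Y83.653
M4 S420
G1 X148.515 Y83.653 F2115
G1 X148.515 Y74.362
G1 X77.332 Y74.362
G1 X77.332 Y83.653
G00 X228.017 Y49.751
M4 S420
G1 X225.861 Y60.589 F2115
G1 X219.722 Y69.778
G1 X210.533 Y75.917
G1 X199.695 Y78.073
G1 X188.857 Y75.917
G1 X179.668 Y69.778
G1 X173.529 Y60.589
G1 X171.373 Y49.751
G1 X173.529 Y38.913
G1 X179.668 Y29.724
G1 X188.857 Y23.585
G1 X199.695 Y21.429
G1 X210.533 Y23.585
G1 X219.722 Y29.724
G1 X225.861 Y38.913
G1 X228.017 Y49.751
G00 X82.306 Y27.865
M4 S420
G1 X235.382 Y56.719 F2115
G1 X89.451 Y12.169
G1 X205.077 Y26.752
G1 X72.365 Y46.216
G1 X82.306 Y27.865
G00 X16.739 Y57.806
M4 S420
G1 X19.245 Y74.787 F2115
G1 X35.205 Y81.107
G1 X48.657 Y70.446
G1 X46.151 Y53.465
G1 X30.191 Y47.145
G1 X16.739 Y57.806
G00 X136.893 Y65.218
M4 S420
G1 X128.713 Y62.240 F2115
G1 X125.735 Y70.420
G1 X133.915 Y73.398
G1 X136.893 Y65.218
G00 X178.047 Y15.271
M4 S420
G1 X79.052 Y13.930 F2115
G1 X19.499 Y19.198
G1 X178.047 Y15.271
M5
G00 X0.000 Y0.000

viewBox `0 0 269.209 88.269` with mm width/height → 1 unit = 1 mm. Flip: y_m = 88.269 − y_svg.

**Shape 1** — `<polygon>` rectangle, stroke `#ff00ff` → score (S420, F2115). Machine vertices: (70.337,79.316) → (146.064,79.316) → (146.064,50.245) → (70.337,50.245) → (70.337,79.316). Closed: final G1 returns to the first vertex.

**Shape 2** — `<rect>` rectangle, stroke `#ff00ff` → score (S420, F2115). Machine vertices: (77.332,83.653) → (148.515,83.653) → (148.515,74.362) → (77.332,74.362) → (77.332,83.653). Closed: final G1 returns to the first vertex.

**Shape 3** — `<circle>` circle, stroke `#ff00ff` → score (S420, F2115). Machine vertices: (228.017,49.751) → (225.861,60.589) → (219.722,69.778) → (210.533,75.917) → (199.695,78.073) → (188.857,75.917) → (179.668,69.778) → (173.529,60.589) → (171.373,49.751) → (173.529,38.913) → (179.668,29.724) → (188.857,23.585) → (199.695,21.429) → (210.533,23.585) → (219.722,29.724) → (225.861,38.913) → (228.017,49.751). Closed: final G1 returns to the first vertex.

**Shape 4** — `<path>` closed polygon, stroke `#ff00ff` → score (S420, F2115). Machine vertices: (82.306,27.865) → (235.382,56.719) → (89.451,12.169) → (205.077,26.752) → (72.365,46.216) → (82.306,27.865). Closed: final G1 returns to the first vertex.

**Shape 5** — `<polygon>` regular polygon, stroke `#ff00ff` → score (S420, F2115). Machine vertices: (16.739,57.806) → (19.245,74.787) → (35.205,81.107) → (48.657,70.446) → (46.151,53.465) → (30.191,47.145) → (16.739,57.806). Closed: final G1 returns to the first vertex.

**Shape 6** — `<path>` regular polygon, stroke `#ff00ff` → score (S420, F2115). Machine vertices: (136.893,65.218) → (128.713,62.240) → (125.735,70.420) → (133.915,73.398) → (136.893,65.218). Closed: final G1 returns to the first vertex.

**Shape 7** — `<path>` closed polygon, stroke `#ff00ff` → score (S420, F2115). Machine vertices: (178.047,15.271) → (79.052,13.930) → (19.499,19.198) → (178.047,15.271). Closed: final G1 returns to the first vertex.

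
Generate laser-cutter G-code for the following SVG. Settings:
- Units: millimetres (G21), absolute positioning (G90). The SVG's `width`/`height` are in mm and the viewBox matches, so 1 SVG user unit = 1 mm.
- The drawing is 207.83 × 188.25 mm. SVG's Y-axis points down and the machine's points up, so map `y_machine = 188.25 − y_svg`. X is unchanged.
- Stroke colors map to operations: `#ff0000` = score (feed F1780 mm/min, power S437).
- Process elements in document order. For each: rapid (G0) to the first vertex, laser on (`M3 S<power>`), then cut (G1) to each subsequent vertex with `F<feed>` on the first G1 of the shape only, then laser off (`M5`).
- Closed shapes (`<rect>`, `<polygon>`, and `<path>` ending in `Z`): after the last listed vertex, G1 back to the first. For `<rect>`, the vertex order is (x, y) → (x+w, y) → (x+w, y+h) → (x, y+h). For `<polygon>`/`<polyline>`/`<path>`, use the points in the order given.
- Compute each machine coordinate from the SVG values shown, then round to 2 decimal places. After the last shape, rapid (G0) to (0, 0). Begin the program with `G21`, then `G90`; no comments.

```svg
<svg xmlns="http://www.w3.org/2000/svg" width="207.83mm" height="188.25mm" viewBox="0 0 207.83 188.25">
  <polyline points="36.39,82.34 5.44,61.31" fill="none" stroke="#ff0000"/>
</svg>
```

viewBox `0 0 207.83 188.25` with mm width/height → 1 unit = 1 mm. Flip: y_m = 188.25 − y_svg.

**Shape 1** — `<polyline>` line segment, stroke `#ff0000` → score (S437, F1780). Machine vertices: (36.39,105.91) → (5.44,126.94). Open path.

G21
G90
G0 X36.39 Y105.91
M3 S437
G1 X5.44 Y126.94 F1780
M5
G0 X0.00 Y0.00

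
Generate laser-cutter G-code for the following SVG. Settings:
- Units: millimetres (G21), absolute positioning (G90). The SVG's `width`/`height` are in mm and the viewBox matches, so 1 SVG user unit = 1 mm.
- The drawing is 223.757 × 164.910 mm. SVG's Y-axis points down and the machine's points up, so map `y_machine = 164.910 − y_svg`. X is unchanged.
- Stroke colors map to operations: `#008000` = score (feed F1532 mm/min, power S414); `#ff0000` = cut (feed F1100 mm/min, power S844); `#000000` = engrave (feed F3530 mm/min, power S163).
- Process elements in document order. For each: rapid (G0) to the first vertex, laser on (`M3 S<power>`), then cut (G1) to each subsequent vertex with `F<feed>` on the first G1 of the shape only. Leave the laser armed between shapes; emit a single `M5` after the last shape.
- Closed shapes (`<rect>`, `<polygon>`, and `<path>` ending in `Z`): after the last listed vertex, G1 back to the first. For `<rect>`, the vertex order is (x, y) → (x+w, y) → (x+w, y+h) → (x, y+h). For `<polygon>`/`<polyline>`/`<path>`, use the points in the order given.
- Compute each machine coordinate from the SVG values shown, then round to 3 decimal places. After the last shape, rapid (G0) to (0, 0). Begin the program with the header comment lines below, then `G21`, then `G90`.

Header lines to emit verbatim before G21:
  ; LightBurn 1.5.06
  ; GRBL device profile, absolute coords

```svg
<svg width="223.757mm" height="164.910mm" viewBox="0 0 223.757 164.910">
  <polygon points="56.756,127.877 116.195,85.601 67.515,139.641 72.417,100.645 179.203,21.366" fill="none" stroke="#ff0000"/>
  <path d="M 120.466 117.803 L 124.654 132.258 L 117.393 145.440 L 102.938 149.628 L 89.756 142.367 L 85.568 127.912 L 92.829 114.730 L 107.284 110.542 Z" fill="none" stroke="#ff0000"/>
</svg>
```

1 u = 1 mm; y_m = 164.910 − y.

[1] `<polygon>` closed polygon, #ff0000→cut S844 F1100: (56.756,37.033) → (116.195,79.309) → (67.515,25.269) → (72.417,64.265) → (179.203,143.544) → (56.756,37.033) (closed)

[2] `<path>` regular polygon, #ff0000→cut S844 F1100: (120.466,47.107) → (124.654,32.652) → (117.393,19.470) → (102.938,15.282) → (89.756,22.543) → (85.568,36.998) → (92.829,50.180) → (107.284,54.368) → (120.466,47.107) (closed)

; LightBurn 1.5.06
; GRBL device profile, absolute coords
G21
G90
G0 X56.756 Y37.033
M3 S844
G1 X116.195 Y79.309 F1100
G1 X67.515 Y25.269
G1 X72.417 Y64.265
G1 X179.203 Y143.544
G1 X56.756 Y37.033
G0 X120.466 Y47.107
M3 S844
G1 X124.654 Y32.652 F1100
G1 X117.393 Y19.470
G1 X102.938 Y15.282
G1 X89.756 Y22.543
G1 X85.568 Y36.998
G1 X92.829 Y50.180
G1 X107.284 Y54.368
G1 X120.466 Y47.107
M5
G0 X0.000 Y0.000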